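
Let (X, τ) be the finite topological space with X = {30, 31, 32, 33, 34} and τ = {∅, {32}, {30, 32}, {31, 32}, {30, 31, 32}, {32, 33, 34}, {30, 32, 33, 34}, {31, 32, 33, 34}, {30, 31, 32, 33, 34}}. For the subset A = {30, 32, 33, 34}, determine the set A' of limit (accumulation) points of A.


A' = {30, 31, 33, 34}

For each x ∈ X, list the open sets U ∈ τ with x ∈ U, then check whether U ∩ (A ∖ {x}) ≠ ∅ for every such U.
  x = 30: opens ∋ x are {30, 32}, {30, 31, 32}, {30, 32, 33, 34}, {30, 31, 32, 33, 34}; each meets A ∖ {30}, so x IS a limit point.
  x = 31: opens ∋ x are {31, 32}, {30, 31, 32}, {31, 32, 33, 34}, {30, 31, 32, 33, 34}; each meets A ∖ {31}, so x IS a limit point.
  x = 32: open {32} ∋ x has {32} ∩ (A ∖ {32}) = ∅, so x is NOT a limit point.
  x = 33: opens ∋ x are {32, 33, 34}, {30, 32, 33, 34}, {31, 32, 33, 34}, {30, 31, 32, 33, 34}; each meets A ∖ {33}, so x IS a limit point.
  x = 34: opens ∋ x are {32, 33, 34}, {30, 32, 33, 34}, {31, 32, 33, 34}, {30, 31, 32, 33, 34}; each meets A ∖ {34}, so x IS a limit point.
Collecting: A' = {30, 31, 33, 34}.


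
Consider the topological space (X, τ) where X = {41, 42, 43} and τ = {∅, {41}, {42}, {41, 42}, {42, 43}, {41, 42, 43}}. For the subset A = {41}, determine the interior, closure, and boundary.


int(A) = {41}, cl(A) = {41}, ∂A = ∅.

Closed sets in (X, τ) are complements of opens:
  closed(X, τ) = {∅, {41}, {43}, {41, 43}, {42, 43}, {41, 42, 43}}.
int(A) = ⋃ {U ∈ τ : U ⊆ A}. Opens contained in A: ∅, {41}.
Taking the union of these: int(A) = {41}.
cl(A) = ⋂ {C closed : A ⊆ C}. Closed sets containing A: {41}, {41, 43}, {41, 42, 43}.
Intersecting these: cl(A) = {41}.
∂A = cl(A) ∖ int(A) = {41} ∖ {41} = ∅.


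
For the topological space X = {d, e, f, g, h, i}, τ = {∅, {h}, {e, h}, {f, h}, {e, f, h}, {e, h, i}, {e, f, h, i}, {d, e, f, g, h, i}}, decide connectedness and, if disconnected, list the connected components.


(X, τ) is connected.

Find clopen sets (U ∈ τ with X ∖ U ∈ τ):
  U = ∅, X ∖ U = {d, e, f, g, h, i} — both open, so U is clopen.
  U = {d, e, f, g, h, i}, X ∖ U = ∅ — both open, so U is clopen.
Only trivial clopens (∅ and X) exist, so (X, τ) is connected.
Compute connected components by grouping points that agree on all clopens:
  component: {d, e, f, g, h, i}


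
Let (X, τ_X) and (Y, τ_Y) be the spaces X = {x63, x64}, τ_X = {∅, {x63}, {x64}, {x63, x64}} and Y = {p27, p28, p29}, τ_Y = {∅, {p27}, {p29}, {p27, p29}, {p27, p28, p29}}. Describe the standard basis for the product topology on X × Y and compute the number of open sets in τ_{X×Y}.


Basis B = {∅ × ∅, {x63} × {p27}, {x63} × {p29}, {x64} × {p27}, {x64} × {p29}, {x63} × {p27, p29}, {x63, x64} × {p27}, {x63, x64} × {p29}, {x64} × {p27, p29}, {x63} × {p27, p28, p29}, {x64} × {p27, p28, p29}, {x63, x64} × {p27, p29}, {x63, x64} × {p27, p28, p29}}; |τ_{X×Y}| = 25.

Enumerate products U × V with U ∈ τ_X, V ∈ τ_Y (deduplicated):
  ∅ × ∅ = {} (∅)
  {x63} × {p27} = {(x63,p27)}
  {x63} × {p29} = {(x63,p29)}
  {x64} × {p27} = {(x64,p27)}
  {x64} × {p29} = {(x64,p29)}
  {x63} × {p27, p29} = {(x63,p27), (x63,p29)}
  {x63, x64} × {p27} = {(x63,p27), (x64,p27)}
  {x63, x64} × {p29} = {(x63,p29), (x64,p29)}
  {x64} × {p27, p29} = {(x64,p27), (x64,p29)}
  {x63} × {p27, p28, p29} = {(x63,p27), (x63,p28), (x63,p29)}
  {x64} × {p27, p28, p29} = {(x64,p27), (x64,p28), (x64,p29)}
  {x63, x64} × {p27, p29} = {(x63,p27), (x63,p29), (x64,p27), (x64,p29)}
  {x63, x64} × {p27, p28, p29} = {(x63,p27), (x63,p28), (x63,p29), (x64,p27), (x64,p28), (x64,p29)}
These 13 distinct sets form the basis B.
Close under arbitrary unions to get τ_{X×Y}; counting gives |τ_{X×Y}| = 25.


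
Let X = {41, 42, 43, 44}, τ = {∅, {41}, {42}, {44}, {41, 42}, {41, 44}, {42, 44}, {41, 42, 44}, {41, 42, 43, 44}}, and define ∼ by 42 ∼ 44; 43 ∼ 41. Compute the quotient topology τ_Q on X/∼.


X/∼ = {[41=43], [42=44]}; |τ_Q| = 3.

Equivalence classes: [41=43], [42=44].
Quotient map π: X → X/∼ sends 41 ↦ [41=43], 42 ↦ [42=44], 43 ↦ [41=43], 44 ↦ [42=44].
For each subset V ⊆ X/∼, compute π^{-1}(V) ⊆ X and check whether π^{-1}(V) ∈ τ. V is open in τ_Q iff π^{-1}(V) ∈ τ.
  V = {}: π^{-1}(V) = ∅ ∈ τ ✓.
  V = {[41=43]}: π^{-1}(V) = {41, 43} ∉ τ ✗.
  V = {[42=44]}: π^{-1}(V) = {42, 44} ∈ τ ✓.
  V = {[41=43], [42=44]}: π^{-1}(V) = {41, 42, 43, 44} ∈ τ ✓.
Open sets in the quotient: τ_Q = {{}, {[42=44]}, {[41=43], [42=44]}} (3 elements).


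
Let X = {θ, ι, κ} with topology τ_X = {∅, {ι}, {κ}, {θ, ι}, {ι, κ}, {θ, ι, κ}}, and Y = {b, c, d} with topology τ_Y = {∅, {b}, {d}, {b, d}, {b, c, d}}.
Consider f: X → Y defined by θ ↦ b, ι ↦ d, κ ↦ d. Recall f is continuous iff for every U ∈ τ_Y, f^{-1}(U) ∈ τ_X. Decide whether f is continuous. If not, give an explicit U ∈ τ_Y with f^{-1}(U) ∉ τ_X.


f is NOT continuous.

Compute f^{-1}(U) for each U ∈ τ_Y:
  U = ∅: f^{-1}(U) = ∅ ∈ τ_X ✓.
  U = {b}: f^{-1}(U) = {θ} ∉ τ_X ✗.
  U = {d}: f^{-1}(U) = {ι, κ} ∈ τ_X ✓.
  U = {b, d}: f^{-1}(U) = {θ, ι, κ} ∈ τ_X ✓.
  U = {b, c, d}: f^{-1}(U) = {θ, ι, κ} ∈ τ_X ✓.
Found U = {b} with f^{-1}(U) = {θ} not in τ_X. Therefore f is NOT continuous.


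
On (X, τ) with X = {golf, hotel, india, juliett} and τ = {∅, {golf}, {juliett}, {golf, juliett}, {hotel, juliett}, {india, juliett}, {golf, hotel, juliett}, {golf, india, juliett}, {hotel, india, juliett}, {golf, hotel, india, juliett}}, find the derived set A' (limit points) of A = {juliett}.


A' = {hotel, india}

For each x ∈ X, list the open sets U ∈ τ with x ∈ U, then check whether U ∩ (A ∖ {x}) ≠ ∅ for every such U.
  x = golf: open {golf} ∋ x has {golf} ∩ (A ∖ {golf}) = ∅, so x is NOT a limit point.
  x = hotel: opens ∋ x are {hotel, juliett}, {golf, hotel, juliett}, {hotel, india, juliett}, {golf, hotel, india, juliett}; each meets A ∖ {hotel}, so x IS a limit point.
  x = india: opens ∋ x are {india, juliett}, {golf, india, juliett}, {hotel, india, juliett}, {golf, hotel, india, juliett}; each meets A ∖ {india}, so x IS a limit point.
  x = juliett: open {juliett} ∋ x has {juliett} ∩ (A ∖ {juliett}) = ∅, so x is NOT a limit point.
Collecting: A' = {hotel, india}.


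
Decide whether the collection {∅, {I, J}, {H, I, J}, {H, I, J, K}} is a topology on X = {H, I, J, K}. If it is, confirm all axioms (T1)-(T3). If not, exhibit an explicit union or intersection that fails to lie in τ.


τ IS a topology on X.

Axiom (T1): ∅ ∈ τ? Yes; X ∈ τ? Yes.
Axiom (T2/T3): check pairwise unions and intersections of members of τ.
All pairwise intersections and unions checked — each lies in τ. Therefore τ satisfies (T1), (T2), (T3): it IS a topology on X.


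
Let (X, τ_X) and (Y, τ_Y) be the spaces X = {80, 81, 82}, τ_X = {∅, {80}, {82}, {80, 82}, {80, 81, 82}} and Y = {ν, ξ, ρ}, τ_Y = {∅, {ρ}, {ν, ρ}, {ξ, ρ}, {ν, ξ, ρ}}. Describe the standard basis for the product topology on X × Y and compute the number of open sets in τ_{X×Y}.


Basis B = {∅ × ∅, {80} × {ρ}, {82} × {ρ}, {80} × {ν, ρ}, {80} × {ξ, ρ}, {80, 82} × {ρ}, {82} × {ν, ρ}, {82} × {ξ, ρ}, {80} × {ν, ξ, ρ}, {80, 81, 82} × {ρ}, {82} × {ν, ξ, ρ}, {80, 82} × {ν, ρ}, {80, 82} × {ξ, ρ}, {80, 82} × {ν, ξ, ρ}, {80, 81, 82} × {ν, ρ}, {80, 81, 82} × {ξ, ρ}, {80, 81, 82} × {ν, ξ, ρ}}; |τ_{X×Y}| = 50.

Enumerate products U × V with U ∈ τ_X, V ∈ τ_Y (deduplicated):
  ∅ × ∅ = {} (∅)
  {80} × {ρ} = {(80,ρ)}
  {82} × {ρ} = {(82,ρ)}
  {80} × {ν, ρ} = {(80,ν), (80,ρ)}
  {80} × {ξ, ρ} = {(80,ξ), (80,ρ)}
  {80, 82} × {ρ} = {(80,ρ), (82,ρ)}
  {82} × {ν, ρ} = {(82,ν), (82,ρ)}
  {82} × {ξ, ρ} = {(82,ξ), (82,ρ)}
  {80} × {ν, ξ, ρ} = {(80,ν), (80,ξ), (80,ρ)}
  {80, 81, 82} × {ρ} = {(80,ρ), (81,ρ), (82,ρ)}
  {82} × {ν, ξ, ρ} = {(82,ν), (82,ξ), (82,ρ)}
  {80, 82} × {ν, ρ} = {(80,ν), (80,ρ), (82,ν), (82,ρ)}
  {80, 82} × {ξ, ρ} = {(80,ξ), (80,ρ), (82,ξ), (82,ρ)}
  {80, 82} × {ν, ξ, ρ} = {(80,ν), (80,ξ), (80,ρ), (82,ν), (82,ξ), (82,ρ)}
  {80, 81, 82} × {ν, ρ} = {(80,ν), (80,ρ), (81,ν), (81,ρ), (82,ν), (82,ρ)}
  {80, 81, 82} × {ξ, ρ} = {(80,ξ), (80,ρ), (81,ξ), (81,ρ), (82,ξ), (82,ρ)}
  {80, 81, 82} × {ν, ξ, ρ} = {(80,ν), (80,ξ), (80,ρ), (81,ν), (81,ξ), (81,ρ), (82,ν), (82,ξ), (82,ρ)}
These 17 distinct sets form the basis B.
Close under arbitrary unions to get τ_{X×Y}; counting gives |τ_{X×Y}| = 50.


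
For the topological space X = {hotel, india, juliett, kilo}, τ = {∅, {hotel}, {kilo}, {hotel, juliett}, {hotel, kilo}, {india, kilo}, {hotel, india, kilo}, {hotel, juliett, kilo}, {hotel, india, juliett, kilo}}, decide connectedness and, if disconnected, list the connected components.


(X, τ) is disconnected; components = [{hotel, juliett}, {india, kilo}].

Find clopen sets (U ∈ τ with X ∖ U ∈ τ):
  U = ∅, X ∖ U = {hotel, india, juliett, kilo} — both open, so U is clopen.
  U = {hotel, juliett}, X ∖ U = {india, kilo} — both open, so U is clopen.
  U = {india, kilo}, X ∖ U = {hotel, juliett} — both open, so U is clopen.
  U = {hotel, india, juliett, kilo}, X ∖ U = ∅ — both open, so U is clopen.
Nontrivial clopen(s) exist: e.g. {india, kilo}. So (X, τ) is disconnected.
Compute connected components by grouping points that agree on all clopens:
  component: {hotel, juliett}
  component: {india, kilo}


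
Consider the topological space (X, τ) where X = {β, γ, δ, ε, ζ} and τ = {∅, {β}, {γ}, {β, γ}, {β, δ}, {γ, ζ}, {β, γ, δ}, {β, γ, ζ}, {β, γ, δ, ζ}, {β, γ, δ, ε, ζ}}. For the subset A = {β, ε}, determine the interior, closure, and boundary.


int(A) = {β}, cl(A) = {β, δ, ε}, ∂A = {δ, ε}.

Closed sets in (X, τ) are complements of opens:
  closed(X, τ) = {∅, {ε}, {δ, ε}, {ε, ζ}, {β, δ, ε}, {γ, ε, ζ}, {δ, ε, ζ}, {β, δ, ε, ζ}, {γ, δ, ε, ζ}, {β, γ, δ, ε, ζ}}.
int(A) = ⋃ {U ∈ τ : U ⊆ A}. Opens contained in A: ∅, {β}.
Taking the union of these: int(A) = {β}.
cl(A) = ⋂ {C closed : A ⊆ C}. Closed sets containing A: {β, δ, ε}, {β, δ, ε, ζ}, {β, γ, δ, ε, ζ}.
Intersecting these: cl(A) = {β, δ, ε}.
∂A = cl(A) ∖ int(A) = {β, δ, ε} ∖ {β} = {δ, ε}.


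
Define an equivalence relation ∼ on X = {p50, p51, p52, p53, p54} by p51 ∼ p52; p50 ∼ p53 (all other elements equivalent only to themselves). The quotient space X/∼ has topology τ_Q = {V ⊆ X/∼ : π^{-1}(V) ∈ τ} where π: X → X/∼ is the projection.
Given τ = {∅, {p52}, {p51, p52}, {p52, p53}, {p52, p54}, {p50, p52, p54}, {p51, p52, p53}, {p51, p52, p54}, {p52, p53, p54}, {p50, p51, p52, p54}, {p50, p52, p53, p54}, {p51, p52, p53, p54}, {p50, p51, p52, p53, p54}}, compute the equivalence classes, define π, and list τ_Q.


X/∼ = {[p50=p53], [p51=p52], [p54]}; |τ_Q| = 4.

Equivalence classes: [p50=p53], [p51=p52], [p54].
Quotient map π: X → X/∼ sends p50 ↦ [p50=p53], p51 ↦ [p51=p52], p52 ↦ [p51=p52], p53 ↦ [p50=p53], p54 ↦ [p54].
For each subset V ⊆ X/∼, compute π^{-1}(V) ⊆ X and check whether π^{-1}(V) ∈ τ. V is open in τ_Q iff π^{-1}(V) ∈ τ.
  V = {}: π^{-1}(V) = ∅ ∈ τ ✓.
  V = {[p50=p53]}: π^{-1}(V) = {p50, p53} ∉ τ ✗.
  V = {[p51=p52]}: π^{-1}(V) = {p51, p52} ∈ τ ✓.
  V = {[p50=p53], [p51=p52]}: π^{-1}(V) = {p50, p51, p52, p53} ∉ τ ✗.
  V = {[p54]}: π^{-1}(V) = {p54} ∉ τ ✗.
  V = {[p50=p53], [p54]}: π^{-1}(V) = {p50, p53, p54} ∉ τ ✗.
  V = {[p51=p52], [p54]}: π^{-1}(V) = {p51, p52, p54} ∈ τ ✓.
  V = {[p50=p53], [p51=p52], [p54]}: π^{-1}(V) = {p50, p51, p52, p53, p54} ∈ τ ✓.
Open sets in the quotient: τ_Q = {{}, {[p51=p52]}, {[p51=p52], [p54]}, {[p50=p53], [p51=p52], [p54]}} (4 elements).


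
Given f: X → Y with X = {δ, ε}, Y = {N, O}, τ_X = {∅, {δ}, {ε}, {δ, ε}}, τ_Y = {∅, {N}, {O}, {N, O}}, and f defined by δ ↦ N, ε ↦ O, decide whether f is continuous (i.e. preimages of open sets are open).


f IS continuous.

Compute f^{-1}(U) for each U ∈ τ_Y:
  U = ∅: f^{-1}(U) = ∅ ∈ τ_X ✓.
  U = {N}: f^{-1}(U) = {δ} ∈ τ_X ✓.
  U = {O}: f^{-1}(U) = {ε} ∈ τ_X ✓.
  U = {N, O}: f^{-1}(U) = {δ, ε} ∈ τ_X ✓.
Every preimage lies in τ_X, so f IS continuous.


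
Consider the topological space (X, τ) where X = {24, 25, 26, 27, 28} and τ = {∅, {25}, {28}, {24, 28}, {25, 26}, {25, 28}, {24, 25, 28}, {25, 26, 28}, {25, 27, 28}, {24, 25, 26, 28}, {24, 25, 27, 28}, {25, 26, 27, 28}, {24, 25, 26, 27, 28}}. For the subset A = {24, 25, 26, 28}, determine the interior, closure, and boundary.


int(A) = {24, 25, 26, 28}, cl(A) = {24, 25, 26, 27, 28}, ∂A = {27}.

Closed sets in (X, τ) are complements of opens:
  closed(X, τ) = {∅, {24}, {26}, {27}, {24, 26}, {24, 27}, {26, 27}, {24, 26, 27}, {24, 27, 28}, {25, 26, 27}, {24, 25, 26, 27}, {24, 26, 27, 28}, {24, 25, 26, 27, 28}}.
int(A) = ⋃ {U ∈ τ : U ⊆ A}. Opens contained in A: ∅, {25}, {28}, {24, 28}, {25, 26}, {25, 28}, {24, 25, 28}, {25, 26, 28}, {24, 25, 26, 28}.
Taking the union of these: int(A) = {24, 25, 26, 28}.
cl(A) = ⋂ {C closed : A ⊆ C}. Closed sets containing A: {24, 25, 26, 27, 28}.
Intersecting these: cl(A) = {24, 25, 26, 27, 28}.
∂A = cl(A) ∖ int(A) = {24, 25, 26, 27, 28} ∖ {24, 25, 26, 28} = {27}.


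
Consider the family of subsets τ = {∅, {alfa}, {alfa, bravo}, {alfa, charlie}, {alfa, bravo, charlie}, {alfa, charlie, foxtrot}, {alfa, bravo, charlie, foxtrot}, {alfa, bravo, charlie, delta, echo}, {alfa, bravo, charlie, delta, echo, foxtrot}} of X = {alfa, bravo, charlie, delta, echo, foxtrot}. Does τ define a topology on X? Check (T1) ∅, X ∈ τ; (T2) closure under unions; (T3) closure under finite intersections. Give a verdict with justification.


τ IS a topology on X.

Axiom (T1): ∅ ∈ τ? Yes; X ∈ τ? Yes.
Axiom (T2/T3): check pairwise unions and intersections of members of τ.
All pairwise intersections and unions checked — each lies in τ. Therefore τ satisfies (T1), (T2), (T3): it IS a topology on X.


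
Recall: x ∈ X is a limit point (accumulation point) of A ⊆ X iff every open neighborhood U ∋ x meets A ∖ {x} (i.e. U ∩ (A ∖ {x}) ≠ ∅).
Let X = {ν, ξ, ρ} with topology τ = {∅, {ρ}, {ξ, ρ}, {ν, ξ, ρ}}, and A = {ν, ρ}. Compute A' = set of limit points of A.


A' = {ν, ξ}

For each x ∈ X, list the open sets U ∈ τ with x ∈ U, then check whether U ∩ (A ∖ {x}) ≠ ∅ for every such U.
  x = ν: opens ∋ x are {ν, ξ, ρ}; each meets A ∖ {ν}, so x IS a limit point.
  x = ξ: opens ∋ x are {ξ, ρ}, {ν, ξ, ρ}; each meets A ∖ {ξ}, so x IS a limit point.
  x = ρ: open {ρ} ∋ x has {ρ} ∩ (A ∖ {ρ}) = ∅, so x is NOT a limit point.
Collecting: A' = {ν, ξ}.


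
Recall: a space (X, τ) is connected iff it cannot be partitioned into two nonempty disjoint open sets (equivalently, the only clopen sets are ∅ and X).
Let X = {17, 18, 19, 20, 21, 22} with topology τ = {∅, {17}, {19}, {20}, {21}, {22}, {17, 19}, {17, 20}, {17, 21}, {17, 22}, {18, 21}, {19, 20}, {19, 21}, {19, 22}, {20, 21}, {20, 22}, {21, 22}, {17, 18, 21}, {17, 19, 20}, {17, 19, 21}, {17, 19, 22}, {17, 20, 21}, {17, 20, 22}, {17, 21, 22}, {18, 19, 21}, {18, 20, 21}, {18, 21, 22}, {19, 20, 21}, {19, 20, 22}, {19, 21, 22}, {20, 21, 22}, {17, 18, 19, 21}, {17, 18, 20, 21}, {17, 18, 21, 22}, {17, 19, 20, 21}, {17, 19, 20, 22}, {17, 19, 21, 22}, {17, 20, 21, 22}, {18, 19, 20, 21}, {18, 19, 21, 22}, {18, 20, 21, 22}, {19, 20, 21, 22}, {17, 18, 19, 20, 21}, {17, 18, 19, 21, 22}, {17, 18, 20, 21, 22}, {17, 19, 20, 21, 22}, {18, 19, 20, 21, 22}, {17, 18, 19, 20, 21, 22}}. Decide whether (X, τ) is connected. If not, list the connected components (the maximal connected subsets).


(X, τ) is disconnected; components = [{17}, {19}, {20}, {22}, {18, 21}].

Find clopen sets (U ∈ τ with X ∖ U ∈ τ):
  U = ∅, X ∖ U = {17, 18, 19, 20, 21, 22} — both open, so U is clopen.
  U = {17}, X ∖ U = {18, 19, 20, 21, 22} — both open, so U is clopen.
  U = {19}, X ∖ U = {17, 18, 20, 21, 22} — both open, so U is clopen.
  U = {20}, X ∖ U = {17, 18, 19, 21, 22} — both open, so U is clopen.
  U = {22}, X ∖ U = {17, 18, 19, 20, 21} — both open, so U is clopen.
  U = {17, 19}, X ∖ U = {18, 20, 21, 22} — both open, so U is clopen.
  U = {17, 20}, X ∖ U = {18, 19, 21, 22} — both open, so U is clopen.
  U = {17, 22}, X ∖ U = {18, 19, 20, 21} — both open, so U is clopen.
  U = {18, 21}, X ∖ U = {17, 19, 20, 22} — both open, so U is clopen.
  U = {19, 20}, X ∖ U = {17, 18, 21, 22} — both open, so U is clopen.
  U = {19, 22}, X ∖ U = {17, 18, 20, 21} — both open, so U is clopen.
  U = {20, 22}, X ∖ U = {17, 18, 19, 21} — both open, so U is clopen.
  U = {17, 18, 21}, X ∖ U = {19, 20, 22} — both open, so U is clopen.
  U = {17, 19, 20}, X ∖ U = {18, 21, 22} — both open, so U is clopen.
  U = {17, 19, 22}, X ∖ U = {18, 20, 21} — both open, so U is clopen.
  U = {17, 20, 22}, X ∖ U = {18, 19, 21} — both open, so U is clopen.
  U = {18, 19, 21}, X ∖ U = {17, 20, 22} — both open, so U is clopen.
  U = {18, 20, 21}, X ∖ U = {17, 19, 22} — both open, so U is clopen.
  U = {18, 21, 22}, X ∖ U = {17, 19, 20} — both open, so U is clopen.
  U = {19, 20, 22}, X ∖ U = {17, 18, 21} — both open, so U is clopen.
  U = {17, 18, 19, 21}, X ∖ U = {20, 22} — both open, so U is clopen.
  U = {17, 18, 20, 21}, X ∖ U = {19, 22} — both open, so U is clopen.
  U = {17, 18, 21, 22}, X ∖ U = {19, 20} — both open, so U is clopen.
  U = {17, 19, 20, 22}, X ∖ U = {18, 21} — both open, so U is clopen.
  U = {18, 19, 20, 21}, X ∖ U = {17, 22} — both open, so U is clopen.
  U = {18, 19, 21, 22}, X ∖ U = {17, 20} — both open, so U is clopen.
  U = {18, 20, 21, 22}, X ∖ U = {17, 19} — both open, so U is clopen.
  U = {17, 18, 19, 20, 21}, X ∖ U = {22} — both open, so U is clopen.
  U = {17, 18, 19, 21, 22}, X ∖ U = {20} — both open, so U is clopen.
  U = {17, 18, 20, 21, 22}, X ∖ U = {19} — both open, so U is clopen.
  U = {18, 19, 20, 21, 22}, X ∖ U = {17} — both open, so U is clopen.
  U = {17, 18, 19, 20, 21, 22}, X ∖ U = ∅ — both open, so U is clopen.
Nontrivial clopen(s) exist: e.g. {17, 18, 19, 21, 22}. So (X, τ) is disconnected.
Compute connected components by grouping points that agree on all clopens:
  component: {17}
  component: {19}
  component: {20}
  component: {22}
  component: {18, 21}


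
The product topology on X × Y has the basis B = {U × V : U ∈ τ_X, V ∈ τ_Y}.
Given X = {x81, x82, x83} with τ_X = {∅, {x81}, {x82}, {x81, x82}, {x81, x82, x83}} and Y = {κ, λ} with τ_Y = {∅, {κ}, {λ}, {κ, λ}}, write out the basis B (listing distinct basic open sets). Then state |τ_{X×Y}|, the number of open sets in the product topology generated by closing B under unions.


Basis B = {∅ × ∅, {x81} × {κ}, {x81} × {λ}, {x82} × {κ}, {x82} × {λ}, {x81} × {κ, λ}, {x81, x82} × {κ}, {x81, x82} × {λ}, {x82} × {κ, λ}, {x81, x82, x83} × {κ}, {x81, x82, x83} × {λ}, {x81, x82} × {κ, λ}, {x81, x82, x83} × {κ, λ}}; |τ_{X×Y}| = 25.

Enumerate products U × V with U ∈ τ_X, V ∈ τ_Y (deduplicated):
  ∅ × ∅ = {} (∅)
  {x81} × {κ} = {(x81,κ)}
  {x81} × {λ} = {(x81,λ)}
  {x82} × {κ} = {(x82,κ)}
  {x82} × {λ} = {(x82,λ)}
  {x81} × {κ, λ} = {(x81,κ), (x81,λ)}
  {x81, x82} × {κ} = {(x81,κ), (x82,κ)}
  {x81, x82} × {λ} = {(x81,λ), (x82,λ)}
  {x82} × {κ, λ} = {(x82,κ), (x82,λ)}
  {x81, x82, x83} × {κ} = {(x81,κ), (x82,κ), (x83,κ)}
  {x81, x82, x83} × {λ} = {(x81,λ), (x82,λ), (x83,λ)}
  {x81, x82} × {κ, λ} = {(x81,κ), (x81,λ), (x82,κ), (x82,λ)}
  {x81, x82, x83} × {κ, λ} = {(x81,κ), (x81,λ), (x82,κ), (x82,λ), (x83,κ), (x83,λ)}
These 13 distinct sets form the basis B.
Close under arbitrary unions to get τ_{X×Y}; counting gives |τ_{X×Y}| = 25.


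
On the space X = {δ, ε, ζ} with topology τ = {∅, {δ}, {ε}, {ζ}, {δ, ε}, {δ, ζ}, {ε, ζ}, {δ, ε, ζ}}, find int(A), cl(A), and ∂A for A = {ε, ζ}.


int(A) = {ε, ζ}, cl(A) = {ε, ζ}, ∂A = ∅.

Closed sets in (X, τ) are complements of opens:
  closed(X, τ) = {∅, {δ}, {ε}, {ζ}, {δ, ε}, {δ, ζ}, {ε, ζ}, {δ, ε, ζ}}.
int(A) = ⋃ {U ∈ τ : U ⊆ A}. Opens contained in A: ∅, {ε}, {ζ}, {ε, ζ}.
Taking the union of these: int(A) = {ε, ζ}.
cl(A) = ⋂ {C closed : A ⊆ C}. Closed sets containing A: {ε, ζ}, {δ, ε, ζ}.
Intersecting these: cl(A) = {ε, ζ}.
∂A = cl(A) ∖ int(A) = {ε, ζ} ∖ {ε, ζ} = ∅.


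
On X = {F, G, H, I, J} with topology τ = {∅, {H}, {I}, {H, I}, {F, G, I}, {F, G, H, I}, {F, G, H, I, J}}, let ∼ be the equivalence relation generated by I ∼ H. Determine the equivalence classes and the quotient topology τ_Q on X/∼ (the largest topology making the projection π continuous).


X/∼ = {[F], [G], [H=I], [J]}; |τ_Q| = 4.

Equivalence classes: [F], [G], [H=I], [J].
Quotient map π: X → X/∼ sends F ↦ [F], G ↦ [G], H ↦ [H=I], I ↦ [H=I], J ↦ [J].
For each subset V ⊆ X/∼, compute π^{-1}(V) ⊆ X and check whether π^{-1}(V) ∈ τ. V is open in τ_Q iff π^{-1}(V) ∈ τ.
  V = {}: π^{-1}(V) = ∅ ∈ τ ✓.
  V = {[F]}: π^{-1}(V) = {F} ∉ τ ✗.
  V = {[G]}: π^{-1}(V) = {G} ∉ τ ✗.
  V = {[F], [G]}: π^{-1}(V) = {F, G} ∉ τ ✗.
  V = {[H=I]}: π^{-1}(V) = {H, I} ∈ τ ✓.
  V = {[F], [H=I]}: π^{-1}(V) = {F, H, I} ∉ τ ✗.
  V = {[G], [H=I]}: π^{-1}(V) = {G, H, I} ∉ τ ✗.
  V = {[F], [G], [H=I]}: π^{-1}(V) = {F, G, H, I} ∈ τ ✓.
  V = {[J]}: π^{-1}(V) = {J} ∉ τ ✗.
  V = {[F], [J]}: π^{-1}(V) = {F, J} ∉ τ ✗.
  V = {[G], [J]}: π^{-1}(V) = {G, J} ∉ τ ✗.
  V = {[F], [G], [J]}: π^{-1}(V) = {F, G, J} ∉ τ ✗.
  V = {[H=I], [J]}: π^{-1}(V) = {H, I, J} ∉ τ ✗.
  V = {[F], [H=I], [J]}: π^{-1}(V) = {F, H, I, J} ∉ τ ✗.
  V = {[G], [H=I], [J]}: π^{-1}(V) = {G, H, I, J} ∉ τ ✗.
  V = {[F], [G], [H=I], [J]}: π^{-1}(V) = {F, G, H, I, J} ∈ τ ✓.
Open sets in the quotient: τ_Q = {{}, {[H=I]}, {[F], [G], [H=I]}, {[F], [G], [H=I], [J]}} (4 elements).


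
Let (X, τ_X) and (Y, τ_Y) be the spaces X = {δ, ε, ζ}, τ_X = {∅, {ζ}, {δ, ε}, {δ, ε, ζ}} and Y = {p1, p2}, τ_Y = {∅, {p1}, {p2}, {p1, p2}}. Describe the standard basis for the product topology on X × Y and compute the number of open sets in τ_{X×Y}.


Basis B = {∅ × ∅, {ζ} × {p1}, {ζ} × {p2}, {δ, ε} × {p1}, {δ, ε} × {p2}, {ζ} × {p1, p2}, {δ, ε, ζ} × {p1}, {δ, ε, ζ} × {p2}, {δ, ε} × {p1, p2}, {δ, ε, ζ} × {p1, p2}}; |τ_{X×Y}| = 16.

Enumerate products U × V with U ∈ τ_X, V ∈ τ_Y (deduplicated):
  ∅ × ∅ = {} (∅)
  {ζ} × {p1} = {(ζ,p1)}
  {ζ} × {p2} = {(ζ,p2)}
  {δ, ε} × {p1} = {(δ,p1), (ε,p1)}
  {δ, ε} × {p2} = {(δ,p2), (ε,p2)}
  {ζ} × {p1, p2} = {(ζ,p1), (ζ,p2)}
  {δ, ε, ζ} × {p1} = {(δ,p1), (ε,p1), (ζ,p1)}
  {δ, ε, ζ} × {p2} = {(δ,p2), (ε,p2), (ζ,p2)}
  {δ, ε} × {p1, p2} = {(δ,p1), (δ,p2), (ε,p1), (ε,p2)}
  {δ, ε, ζ} × {p1, p2} = {(δ,p1), (δ,p2), (ε,p1), (ε,p2), (ζ,p1), (ζ,p2)}
These 10 distinct sets form the basis B.
Close under arbitrary unions to get τ_{X×Y}; counting gives |τ_{X×Y}| = 16.


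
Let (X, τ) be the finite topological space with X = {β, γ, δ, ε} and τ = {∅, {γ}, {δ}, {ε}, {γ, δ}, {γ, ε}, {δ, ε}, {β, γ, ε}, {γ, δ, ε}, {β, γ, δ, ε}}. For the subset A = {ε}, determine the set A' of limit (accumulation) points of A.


A' = {β}

For each x ∈ X, list the open sets U ∈ τ with x ∈ U, then check whether U ∩ (A ∖ {x}) ≠ ∅ for every such U.
  x = β: opens ∋ x are {β, γ, ε}, {β, γ, δ, ε}; each meets A ∖ {β}, so x IS a limit point.
  x = γ: open {γ} ∋ x has {γ} ∩ (A ∖ {γ}) = ∅, so x is NOT a limit point.
  x = δ: open {δ} ∋ x has {δ} ∩ (A ∖ {δ}) = ∅, so x is NOT a limit point.
  x = ε: open {ε} ∋ x has {ε} ∩ (A ∖ {ε}) = ∅, so x is NOT a limit point.
Collecting: A' = {β}.


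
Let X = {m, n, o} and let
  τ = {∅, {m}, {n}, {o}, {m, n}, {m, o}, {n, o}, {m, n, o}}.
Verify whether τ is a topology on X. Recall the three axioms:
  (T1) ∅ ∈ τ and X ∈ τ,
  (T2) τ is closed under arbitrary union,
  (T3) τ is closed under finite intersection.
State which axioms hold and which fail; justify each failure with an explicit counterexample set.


τ IS a topology on X.

Axiom (T1): ∅ ∈ τ? Yes; X ∈ τ? Yes.
Axiom (T2/T3): check pairwise unions and intersections of members of τ.
All pairwise intersections and unions checked — each lies in τ. Therefore τ satisfies (T1), (T2), (T3): it IS a topology on X.


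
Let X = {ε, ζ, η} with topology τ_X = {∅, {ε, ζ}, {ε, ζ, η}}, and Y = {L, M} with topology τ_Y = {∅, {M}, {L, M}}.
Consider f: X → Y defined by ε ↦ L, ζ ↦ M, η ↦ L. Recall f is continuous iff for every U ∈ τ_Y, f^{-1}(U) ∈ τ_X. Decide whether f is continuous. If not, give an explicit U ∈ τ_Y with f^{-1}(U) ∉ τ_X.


f is NOT continuous.

Compute f^{-1}(U) for each U ∈ τ_Y:
  U = ∅: f^{-1}(U) = ∅ ∈ τ_X ✓.
  U = {M}: f^{-1}(U) = {ζ} ∉ τ_X ✗.
  U = {L, M}: f^{-1}(U) = {ε, ζ, η} ∈ τ_X ✓.
Found U = {M} with f^{-1}(U) = {ζ} not in τ_X. Therefore f is NOT continuous.


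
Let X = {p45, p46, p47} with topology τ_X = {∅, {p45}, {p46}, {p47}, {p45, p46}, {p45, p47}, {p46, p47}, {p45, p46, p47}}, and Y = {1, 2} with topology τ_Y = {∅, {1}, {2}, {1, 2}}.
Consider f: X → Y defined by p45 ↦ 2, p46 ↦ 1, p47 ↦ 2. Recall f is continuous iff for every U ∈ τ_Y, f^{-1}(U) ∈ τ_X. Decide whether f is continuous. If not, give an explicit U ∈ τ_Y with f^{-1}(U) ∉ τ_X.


f IS continuous.

Compute f^{-1}(U) for each U ∈ τ_Y:
  U = ∅: f^{-1}(U) = ∅ ∈ τ_X ✓.
  U = {1}: f^{-1}(U) = {p46} ∈ τ_X ✓.
  U = {2}: f^{-1}(U) = {p45, p47} ∈ τ_X ✓.
  U = {1, 2}: f^{-1}(U) = {p45, p46, p47} ∈ τ_X ✓.
Every preimage lies in τ_X, so f IS continuous.


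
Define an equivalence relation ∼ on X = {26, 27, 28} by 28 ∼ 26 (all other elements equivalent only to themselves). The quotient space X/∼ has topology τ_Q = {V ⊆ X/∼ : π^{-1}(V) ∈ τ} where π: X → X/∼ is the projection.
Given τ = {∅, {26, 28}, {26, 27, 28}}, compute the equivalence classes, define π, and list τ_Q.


X/∼ = {[26=28], [27]}; |τ_Q| = 3.

Equivalence classes: [26=28], [27].
Quotient map π: X → X/∼ sends 26 ↦ [26=28], 27 ↦ [27], 28 ↦ [26=28].
For each subset V ⊆ X/∼, compute π^{-1}(V) ⊆ X and check whether π^{-1}(V) ∈ τ. V is open in τ_Q iff π^{-1}(V) ∈ τ.
  V = {}: π^{-1}(V) = ∅ ∈ τ ✓.
  V = {[26=28]}: π^{-1}(V) = {26, 28} ∈ τ ✓.
  V = {[27]}: π^{-1}(V) = {27} ∉ τ ✗.
  V = {[26=28], [27]}: π^{-1}(V) = {26, 27, 28} ∈ τ ✓.
Open sets in the quotient: τ_Q = {{}, {[26=28]}, {[26=28], [27]}} (3 elements).


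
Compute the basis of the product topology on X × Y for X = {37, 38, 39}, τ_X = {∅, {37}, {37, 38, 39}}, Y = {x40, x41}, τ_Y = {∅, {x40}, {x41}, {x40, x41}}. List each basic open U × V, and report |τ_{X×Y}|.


Basis B = {∅ × ∅, {37} × {x40}, {37} × {x41}, {37} × {x40, x41}, {37, 38, 39} × {x40}, {37, 38, 39} × {x41}, {37, 38, 39} × {x40, x41}}; |τ_{X×Y}| = 9.

Enumerate products U × V with U ∈ τ_X, V ∈ τ_Y (deduplicated):
  ∅ × ∅ = {} (∅)
  {37} × {x40} = {(37,x40)}
  {37} × {x41} = {(37,x41)}
  {37} × {x40, x41} = {(37,x40), (37,x41)}
  {37, 38, 39} × {x40} = {(37,x40), (38,x40), (39,x40)}
  {37, 38, 39} × {x41} = {(37,x41), (38,x41), (39,x41)}
  {37, 38, 39} × {x40, x41} = {(37,x40), (37,x41), (38,x40), (38,x41), (39,x40), (39,x41)}
These 7 distinct sets form the basis B.
Close under arbitrary unions to get τ_{X×Y}; counting gives |τ_{X×Y}| = 9.


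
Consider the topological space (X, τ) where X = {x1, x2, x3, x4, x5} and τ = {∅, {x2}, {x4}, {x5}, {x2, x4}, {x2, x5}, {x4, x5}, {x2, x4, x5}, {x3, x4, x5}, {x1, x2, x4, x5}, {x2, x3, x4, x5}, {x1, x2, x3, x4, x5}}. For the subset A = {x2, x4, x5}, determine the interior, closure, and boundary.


int(A) = {x2, x4, x5}, cl(A) = {x1, x2, x3, x4, x5}, ∂A = {x1, x3}.

Closed sets in (X, τ) are complements of opens:
  closed(X, τ) = {∅, {x1}, {x3}, {x1, x2}, {x1, x3}, {x1, x2, x3}, {x1, x3, x4}, {x1, x3, x5}, {x1, x2, x3, x4}, {x1, x2, x3, x5}, {x1, x3, x4, x5}, {x1, x2, x3, x4, x5}}.
int(A) = ⋃ {U ∈ τ : U ⊆ A}. Opens contained in A: ∅, {x2}, {x4}, {x5}, {x2, x4}, {x2, x5}, {x4, x5}, {x2, x4, x5}.
Taking the union of these: int(A) = {x2, x4, x5}.
cl(A) = ⋂ {C closed : A ⊆ C}. Closed sets containing A: {x1, x2, x3, x4, x5}.
Intersecting these: cl(A) = {x1, x2, x3, x4, x5}.
∂A = cl(A) ∖ int(A) = {x1, x2, x3, x4, x5} ∖ {x2, x4, x5} = {x1, x3}.


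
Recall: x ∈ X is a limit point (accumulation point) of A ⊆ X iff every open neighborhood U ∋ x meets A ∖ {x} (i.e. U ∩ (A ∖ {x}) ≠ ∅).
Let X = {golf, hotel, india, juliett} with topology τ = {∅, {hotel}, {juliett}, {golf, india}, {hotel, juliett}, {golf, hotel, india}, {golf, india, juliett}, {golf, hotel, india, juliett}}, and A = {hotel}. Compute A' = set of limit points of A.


A' = ∅

For each x ∈ X, list the open sets U ∈ τ with x ∈ U, then check whether U ∩ (A ∖ {x}) ≠ ∅ for every such U.
  x = golf: open {golf, india} ∋ x has {golf, india} ∩ (A ∖ {golf}) = ∅, so x is NOT a limit point.
  x = hotel: open {hotel} ∋ x has {hotel} ∩ (A ∖ {hotel}) = ∅, so x is NOT a limit point.
  x = india: open {golf, india} ∋ x has {golf, india} ∩ (A ∖ {india}) = ∅, so x is NOT a limit point.
  x = juliett: open {juliett} ∋ x has {juliett} ∩ (A ∖ {juliett}) = ∅, so x is NOT a limit point.
Collecting: A' = ∅.


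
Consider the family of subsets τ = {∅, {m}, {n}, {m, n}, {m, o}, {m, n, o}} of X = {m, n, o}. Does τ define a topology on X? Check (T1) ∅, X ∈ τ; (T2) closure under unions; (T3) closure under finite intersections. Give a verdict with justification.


τ IS a topology on X.

Axiom (T1): ∅ ∈ τ? Yes; X ∈ τ? Yes.
Axiom (T2/T3): check pairwise unions and intersections of members of τ.
All pairwise intersections and unions checked — each lies in τ. Therefore τ satisfies (T1), (T2), (T3): it IS a topology on X.


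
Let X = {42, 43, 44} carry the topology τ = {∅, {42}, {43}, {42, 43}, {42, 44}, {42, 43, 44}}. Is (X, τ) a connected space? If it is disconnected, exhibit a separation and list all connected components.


(X, τ) is disconnected; components = [{43}, {42, 44}].

Find clopen sets (U ∈ τ with X ∖ U ∈ τ):
  U = ∅, X ∖ U = {42, 43, 44} — both open, so U is clopen.
  U = {43}, X ∖ U = {42, 44} — both open, so U is clopen.
  U = {42, 44}, X ∖ U = {43} — both open, so U is clopen.
  U = {42, 43, 44}, X ∖ U = ∅ — both open, so U is clopen.
Nontrivial clopen(s) exist: e.g. {42, 44}. So (X, τ) is disconnected.
Compute connected components by grouping points that agree on all clopens:
  component: {43}
  component: {42, 44}


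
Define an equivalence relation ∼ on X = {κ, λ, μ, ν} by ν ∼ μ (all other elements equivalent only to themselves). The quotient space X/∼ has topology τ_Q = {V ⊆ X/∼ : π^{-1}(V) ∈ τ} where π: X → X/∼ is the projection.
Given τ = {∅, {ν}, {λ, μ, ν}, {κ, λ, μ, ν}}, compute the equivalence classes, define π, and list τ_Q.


X/∼ = {[κ], [λ], [μ=ν]}; |τ_Q| = 3.

Equivalence classes: [κ], [λ], [μ=ν].
Quotient map π: X → X/∼ sends κ ↦ [κ], λ ↦ [λ], μ ↦ [μ=ν], ν ↦ [μ=ν].
For each subset V ⊆ X/∼, compute π^{-1}(V) ⊆ X and check whether π^{-1}(V) ∈ τ. V is open in τ_Q iff π^{-1}(V) ∈ τ.
  V = {}: π^{-1}(V) = ∅ ∈ τ ✓.
  V = {[κ]}: π^{-1}(V) = {κ} ∉ τ ✗.
  V = {[λ]}: π^{-1}(V) = {λ} ∉ τ ✗.
  V = {[κ], [λ]}: π^{-1}(V) = {κ, λ} ∉ τ ✗.
  V = {[μ=ν]}: π^{-1}(V) = {μ, ν} ∉ τ ✗.
  V = {[κ], [μ=ν]}: π^{-1}(V) = {κ, μ, ν} ∉ τ ✗.
  V = {[λ], [μ=ν]}: π^{-1}(V) = {λ, μ, ν} ∈ τ ✓.
  V = {[κ], [λ], [μ=ν]}: π^{-1}(V) = {κ, λ, μ, ν} ∈ τ ✓.
Open sets in the quotient: τ_Q = {{}, {[λ], [μ=ν]}, {[κ], [λ], [μ=ν]}} (3 elements).


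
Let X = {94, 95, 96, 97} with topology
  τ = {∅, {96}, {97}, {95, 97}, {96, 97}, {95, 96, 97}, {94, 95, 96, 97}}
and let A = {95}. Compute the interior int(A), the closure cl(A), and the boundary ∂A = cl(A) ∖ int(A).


int(A) = ∅, cl(A) = {94, 95}, ∂A = {94, 95}.

Closed sets in (X, τ) are complements of opens:
  closed(X, τ) = {∅, {94}, {94, 95}, {94, 96}, {94, 95, 96}, {94, 95, 97}, {94, 95, 96, 97}}.
int(A) = ⋃ {U ∈ τ : U ⊆ A}. Opens contained in A: ∅.
Taking the union of these: int(A) = ∅.
cl(A) = ⋂ {C closed : A ⊆ C}. Closed sets containing A: {94, 95}, {94, 95, 96}, {94, 95, 97}, {94, 95, 96, 97}.
Intersecting these: cl(A) = {94, 95}.
∂A = cl(A) ∖ int(A) = {94, 95} ∖ ∅ = {94, 95}.


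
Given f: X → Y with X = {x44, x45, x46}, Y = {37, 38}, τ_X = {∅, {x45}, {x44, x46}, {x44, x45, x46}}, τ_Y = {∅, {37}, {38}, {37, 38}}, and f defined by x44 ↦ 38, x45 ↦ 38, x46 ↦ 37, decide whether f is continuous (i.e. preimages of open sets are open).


f is NOT continuous.

Compute f^{-1}(U) for each U ∈ τ_Y:
  U = ∅: f^{-1}(U) = ∅ ∈ τ_X ✓.
  U = {37}: f^{-1}(U) = {x46} ∉ τ_X ✗.
  U = {38}: f^{-1}(U) = {x44, x45} ∉ τ_X ✗.
  U = {37, 38}: f^{-1}(U) = {x44, x45, x46} ∈ τ_X ✓.
Found U = {37} with f^{-1}(U) = {x46} not in τ_X. Therefore f is NOT continuous.


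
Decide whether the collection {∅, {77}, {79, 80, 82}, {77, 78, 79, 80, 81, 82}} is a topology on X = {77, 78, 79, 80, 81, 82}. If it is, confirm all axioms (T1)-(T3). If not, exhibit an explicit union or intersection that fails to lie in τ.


τ is NOT a topology on X.

Axiom (T1): ∅ ∈ τ? Yes; X ∈ τ? Yes.
Axiom (T2/T3): check pairwise unions and intersections of members of τ.
Counterexample for (T2): {77} ∪ {79, 80, 82} = {77, 79, 80, 82} ∉ τ. Therefore τ is NOT a topology.


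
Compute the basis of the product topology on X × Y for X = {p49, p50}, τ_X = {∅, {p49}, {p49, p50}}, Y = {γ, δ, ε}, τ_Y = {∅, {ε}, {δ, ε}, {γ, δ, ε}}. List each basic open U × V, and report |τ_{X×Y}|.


Basis B = {∅ × ∅, {p49} × {ε}, {p49} × {δ, ε}, {p49, p50} × {ε}, {p49} × {γ, δ, ε}, {p49, p50} × {δ, ε}, {p49, p50} × {γ, δ, ε}}; |τ_{X×Y}| = 10.

Enumerate products U × V with U ∈ τ_X, V ∈ τ_Y (deduplicated):
  ∅ × ∅ = {} (∅)
  {p49} × {ε} = {(p49,ε)}
  {p49} × {δ, ε} = {(p49,δ), (p49,ε)}
  {p49, p50} × {ε} = {(p49,ε), (p50,ε)}
  {p49} × {γ, δ, ε} = {(p49,γ), (p49,δ), (p49,ε)}
  {p49, p50} × {δ, ε} = {(p49,δ), (p49,ε), (p50,δ), (p50,ε)}
  {p49, p50} × {γ, δ, ε} = {(p49,γ), (p49,δ), (p49,ε), (p50,γ), (p50,δ), (p50,ε)}
These 7 distinct sets form the basis B.
Close under arbitrary unions to get τ_{X×Y}; counting gives |τ_{X×Y}| = 10.


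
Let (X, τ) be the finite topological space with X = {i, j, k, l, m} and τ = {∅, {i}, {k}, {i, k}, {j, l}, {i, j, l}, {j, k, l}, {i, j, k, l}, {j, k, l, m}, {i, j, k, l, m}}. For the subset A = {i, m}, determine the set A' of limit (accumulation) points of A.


A' = ∅

For each x ∈ X, list the open sets U ∈ τ with x ∈ U, then check whether U ∩ (A ∖ {x}) ≠ ∅ for every such U.
  x = i: open {i} ∋ x has {i} ∩ (A ∖ {i}) = ∅, so x is NOT a limit point.
  x = j: open {j, l} ∋ x has {j, l} ∩ (A ∖ {j}) = ∅, so x is NOT a limit point.
  x = k: open {k} ∋ x has {k} ∩ (A ∖ {k}) = ∅, so x is NOT a limit point.
  x = l: open {j, l} ∋ x has {j, l} ∩ (A ∖ {l}) = ∅, so x is NOT a limit point.
  x = m: open {j, k, l, m} ∋ x has {j, k, l, m} ∩ (A ∖ {m}) = ∅, so x is NOT a limit point.
Collecting: A' = ∅.


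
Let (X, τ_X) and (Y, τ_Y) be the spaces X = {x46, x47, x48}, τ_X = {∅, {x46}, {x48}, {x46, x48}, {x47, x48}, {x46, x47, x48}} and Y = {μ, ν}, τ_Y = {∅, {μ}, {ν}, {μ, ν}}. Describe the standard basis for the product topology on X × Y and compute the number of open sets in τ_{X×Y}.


Basis B = {∅ × ∅, {x46} × {μ}, {x46} × {ν}, {x48} × {μ}, {x48} × {ν}, {x46} × {μ, ν}, {x46, x48} × {μ}, {x46, x48} × {ν}, {x47, x48} × {μ}, {x47, x48} × {ν}, {x48} × {μ, ν}, {x46, x47, x48} × {μ}, {x46, x47, x48} × {ν}, {x46, x48} × {μ, ν}, {x47, x48} × {μ, ν}, {x46, x47, x48} × {μ, ν}}; |τ_{X×Y}| = 36.

Enumerate products U × V with U ∈ τ_X, V ∈ τ_Y (deduplicated):
  ∅ × ∅ = {} (∅)
  {x46} × {μ} = {(x46,μ)}
  {x46} × {ν} = {(x46,ν)}
  {x48} × {μ} = {(x48,μ)}
  {x48} × {ν} = {(x48,ν)}
  {x46} × {μ, ν} = {(x46,μ), (x46,ν)}
  {x46, x48} × {μ} = {(x46,μ), (x48,μ)}
  {x46, x48} × {ν} = {(x46,ν), (x48,ν)}
  {x47, x48} × {μ} = {(x47,μ), (x48,μ)}
  {x47, x48} × {ν} = {(x47,ν), (x48,ν)}
  {x48} × {μ, ν} = {(x48,μ), (x48,ν)}
  {x46, x47, x48} × {μ} = {(x46,μ), (x47,μ), (x48,μ)}
  {x46, x47, x48} × {ν} = {(x46,ν), (x47,ν), (x48,ν)}
  {x46, x48} × {μ, ν} = {(x46,μ), (x46,ν), (x48,μ), (x48,ν)}
  {x47, x48} × {μ, ν} = {(x47,μ), (x47,ν), (x48,μ), (x48,ν)}
  {x46, x47, x48} × {μ, ν} = {(x46,μ), (x46,ν), (x47,μ), (x47,ν), (x48,μ), (x48,ν)}
These 16 distinct sets form the basis B.
Close under arbitrary unions to get τ_{X×Y}; counting gives |τ_{X×Y}| = 36.


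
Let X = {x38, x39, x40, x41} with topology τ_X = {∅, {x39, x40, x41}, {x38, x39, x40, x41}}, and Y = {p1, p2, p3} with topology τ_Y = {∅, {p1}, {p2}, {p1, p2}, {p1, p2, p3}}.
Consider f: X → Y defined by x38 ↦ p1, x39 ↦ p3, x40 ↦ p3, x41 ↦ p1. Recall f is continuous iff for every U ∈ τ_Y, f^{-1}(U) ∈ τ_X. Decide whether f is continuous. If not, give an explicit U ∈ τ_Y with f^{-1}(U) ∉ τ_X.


f is NOT continuous.

Compute f^{-1}(U) for each U ∈ τ_Y:
  U = ∅: f^{-1}(U) = ∅ ∈ τ_X ✓.
  U = {p1}: f^{-1}(U) = {x38, x41} ∉ τ_X ✗.
  U = {p2}: f^{-1}(U) = ∅ ∈ τ_X ✓.
  U = {p1, p2}: f^{-1}(U) = {x38, x41} ∉ τ_X ✗.
  U = {p1, p2, p3}: f^{-1}(U) = {x38, x39, x40, x41} ∈ τ_X ✓.
Found U = {p1} with f^{-1}(U) = {x38, x41} not in τ_X. Therefore f is NOT continuous.


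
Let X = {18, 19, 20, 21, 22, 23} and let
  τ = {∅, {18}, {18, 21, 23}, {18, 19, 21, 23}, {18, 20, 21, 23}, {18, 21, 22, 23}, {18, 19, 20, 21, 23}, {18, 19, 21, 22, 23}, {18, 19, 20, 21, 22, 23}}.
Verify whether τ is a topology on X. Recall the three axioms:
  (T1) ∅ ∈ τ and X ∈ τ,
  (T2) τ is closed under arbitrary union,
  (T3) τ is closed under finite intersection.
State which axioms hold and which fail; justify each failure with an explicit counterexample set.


τ is NOT a topology on X.

Axiom (T1): ∅ ∈ τ? Yes; X ∈ τ? Yes.
Axiom (T2/T3): check pairwise unions and intersections of members of τ.
Counterexample for (T2): {18, 20, 21, 23} ∪ {18, 21, 22, 23} = {18, 20, 21, 22, 23} ∉ τ. Therefore τ is NOT a topology.


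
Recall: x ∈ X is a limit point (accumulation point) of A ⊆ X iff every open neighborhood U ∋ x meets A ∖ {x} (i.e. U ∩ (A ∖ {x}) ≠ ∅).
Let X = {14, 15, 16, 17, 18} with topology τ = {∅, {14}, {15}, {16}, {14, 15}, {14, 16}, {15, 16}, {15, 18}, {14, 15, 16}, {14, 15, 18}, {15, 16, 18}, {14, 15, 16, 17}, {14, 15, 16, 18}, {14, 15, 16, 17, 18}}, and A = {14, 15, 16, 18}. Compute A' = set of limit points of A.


A' = {17, 18}

For each x ∈ X, list the open sets U ∈ τ with x ∈ U, then check whether U ∩ (A ∖ {x}) ≠ ∅ for every such U.
  x = 14: open {14} ∋ x has {14} ∩ (A ∖ {14}) = ∅, so x is NOT a limit point.
  x = 15: open {15} ∋ x has {15} ∩ (A ∖ {15}) = ∅, so x is NOT a limit point.
  x = 16: open {16} ∋ x has {16} ∩ (A ∖ {16}) = ∅, so x is NOT a limit point.
  x = 17: opens ∋ x are {14, 15, 16, 17}, {14, 15, 16, 17, 18}; each meets A ∖ {17}, so x IS a limit point.
  x = 18: opens ∋ x are {15, 18}, {14, 15, 18}, {15, 16, 18}, {14, 15, 16, 18}, {14, 15, 16, 17, 18}; each meets A ∖ {18}, so x IS a limit point.
Collecting: A' = {17, 18}.
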